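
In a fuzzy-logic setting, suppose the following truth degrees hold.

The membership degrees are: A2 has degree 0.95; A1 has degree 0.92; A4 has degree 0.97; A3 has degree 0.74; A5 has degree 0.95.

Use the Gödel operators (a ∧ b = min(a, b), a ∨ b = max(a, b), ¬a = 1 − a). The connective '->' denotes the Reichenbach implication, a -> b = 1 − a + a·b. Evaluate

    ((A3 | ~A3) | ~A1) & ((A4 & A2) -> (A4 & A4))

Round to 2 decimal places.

0.74

~A3 = 1 − 0.74 = 0.26
A3 | ~A3 = max(a, b) on (0.74, 0.26) = 0.74
~A1 = 1 − 0.92 = 0.08
(A3 | ~A3) | ~A1 = max(a, b) on (0.74, 0.08) = 0.74
A4 & A2 = min(a, b) on (0.97, 0.95) = 0.95
A4 & A4 = min(a, b) on (0.97, 0.97) = 0.97
(A4 & A2) -> (A4 & A4)  [Reichenbach: 1 − a + a·b] with a=0.95, b=0.97 → 0.97
((A3 | ~A3) | ~A1) & ((A4 & A2) -> (A4 & A4)) = min(a, b) on (0.74, 0.97) = 0.74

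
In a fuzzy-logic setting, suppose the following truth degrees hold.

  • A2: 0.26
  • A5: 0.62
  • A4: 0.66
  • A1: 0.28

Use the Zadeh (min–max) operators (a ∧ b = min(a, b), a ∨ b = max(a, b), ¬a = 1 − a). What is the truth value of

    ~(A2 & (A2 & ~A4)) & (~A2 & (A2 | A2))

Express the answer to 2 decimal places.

~A4 = 1 − 0.66 = 0.34
A2 & ~A4 = min(a, b) on (0.26, 0.34) = 0.26
A2 & (A2 & ~A4) = min(a, b) on (0.26, 0.26) = 0.26
~(A2 & (A2 & ~A4)) = 1 − 0.26 = 0.74
~A2 = 1 − 0.26 = 0.74
A2 | A2 = max(a, b) on (0.26, 0.26) = 0.26
~A2 & (A2 | A2) = min(a, b) on (0.74, 0.26) = 0.26
~(A2 & (A2 & ~A4)) & (~A2 & (A2 | A2)) = min(a, b) on (0.74, 0.26) = 0.26

0.26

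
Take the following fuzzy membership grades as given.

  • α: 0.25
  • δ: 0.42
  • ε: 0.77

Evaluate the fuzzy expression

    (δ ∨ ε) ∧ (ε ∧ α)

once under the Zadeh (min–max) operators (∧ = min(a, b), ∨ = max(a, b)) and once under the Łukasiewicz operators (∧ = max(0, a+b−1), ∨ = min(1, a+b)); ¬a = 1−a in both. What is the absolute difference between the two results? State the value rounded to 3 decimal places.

Under Zadeh (min–max):
  δ ∨ ε = max(a, b) on (0.42, 0.77) = 0.77
  ε ∧ α = min(a, b) on (0.77, 0.25) = 0.25
  (δ ∨ ε) ∧ (ε ∧ α) = min(a, b) on (0.77, 0.25) = 0.25
  → value = 0.2500
Under Łukasiewicz:
  δ ∨ ε = min(1, a+b) on (0.42, 0.77) = 1.00
  ε ∧ α = max(0, a+b−1) on (0.77, 0.25) = 0.02
  (δ ∨ ε) ∧ (ε ∧ α) = max(0, a+b−1) on (1.00, 0.02) = 0.02
  → value = 0.0200
|0.2500 − 0.0200| = 0.230

0.230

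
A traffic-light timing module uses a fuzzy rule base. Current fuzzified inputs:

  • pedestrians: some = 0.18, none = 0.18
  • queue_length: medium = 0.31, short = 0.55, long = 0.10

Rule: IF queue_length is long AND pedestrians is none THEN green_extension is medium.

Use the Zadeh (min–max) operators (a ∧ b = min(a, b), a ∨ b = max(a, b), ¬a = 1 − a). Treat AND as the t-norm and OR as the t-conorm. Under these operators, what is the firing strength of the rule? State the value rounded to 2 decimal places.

firing strength: long=0.10, none=0.18; AND[min(a, b)] → w = 0.10

0.10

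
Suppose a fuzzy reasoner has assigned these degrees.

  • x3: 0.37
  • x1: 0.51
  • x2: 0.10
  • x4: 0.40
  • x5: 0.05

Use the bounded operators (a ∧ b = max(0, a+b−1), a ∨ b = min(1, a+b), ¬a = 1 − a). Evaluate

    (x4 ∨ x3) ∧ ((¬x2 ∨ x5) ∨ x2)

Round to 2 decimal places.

0.77

x4 ∨ x3 = min(1, a+b) on (0.40, 0.37) = 0.77
¬x2 = 1 − 0.10 = 0.90
¬x2 ∨ x5 = min(1, a+b) on (0.90, 0.05) = 0.95
(¬x2 ∨ x5) ∨ x2 = min(1, a+b) on (0.95, 0.10) = 1.00
(x4 ∨ x3) ∧ ((¬x2 ∨ x5) ∨ x2) = max(0, a+b−1) on (0.77, 1.00) = 0.77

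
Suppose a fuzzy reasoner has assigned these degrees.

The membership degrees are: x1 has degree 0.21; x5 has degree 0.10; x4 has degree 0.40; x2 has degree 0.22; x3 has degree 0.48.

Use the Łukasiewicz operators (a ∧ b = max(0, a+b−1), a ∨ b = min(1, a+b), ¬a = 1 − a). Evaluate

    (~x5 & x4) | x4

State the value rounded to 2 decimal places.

~x5 = 1 − 0.10 = 0.90
~x5 & x4 = max(0, a+b−1) on (0.90, 0.40) = 0.30
(~x5 & x4) | x4 = min(1, a+b) on (0.30, 0.40) = 0.70

0.70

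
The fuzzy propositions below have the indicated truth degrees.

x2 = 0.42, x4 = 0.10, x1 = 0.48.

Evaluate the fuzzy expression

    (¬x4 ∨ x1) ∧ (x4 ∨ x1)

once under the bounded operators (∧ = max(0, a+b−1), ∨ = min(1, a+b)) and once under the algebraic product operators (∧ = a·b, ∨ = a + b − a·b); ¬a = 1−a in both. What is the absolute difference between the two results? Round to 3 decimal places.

Under bounded:
  ¬x4 = 1 − 0.10 = 0.90
  ¬x4 ∨ x1 = min(1, a+b) on (0.90, 0.48) = 1.00
  x4 ∨ x1 = min(1, a+b) on (0.10, 0.48) = 0.58
  (¬x4 ∨ x1) ∧ (x4 ∨ x1) = max(0, a+b−1) on (1.00, 0.58) = 0.58
  → value = 0.5800
Under algebraic product:
  ¬x4 = 1 − 0.1000 = 0.9000
  ¬x4 ∨ x1 = a + b − a·b on (0.9000, 0.4800) = 0.9480
  x4 ∨ x1 = a + b − a·b on (0.1000, 0.4800) = 0.5320
  (¬x4 ∨ x1) ∧ (x4 ∨ x1) = a·b on (0.9480, 0.5320) = 0.5043
  → value = 0.5043
|0.5800 − 0.5043| = 0.076

0.076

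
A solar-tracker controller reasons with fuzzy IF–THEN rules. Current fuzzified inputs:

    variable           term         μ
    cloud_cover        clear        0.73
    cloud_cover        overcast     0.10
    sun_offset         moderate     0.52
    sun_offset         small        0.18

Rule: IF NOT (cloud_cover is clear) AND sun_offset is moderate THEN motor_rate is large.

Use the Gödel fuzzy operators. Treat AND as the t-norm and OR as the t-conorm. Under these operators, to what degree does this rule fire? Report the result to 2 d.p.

firing strength: ¬clear=1−0.73=0.27, moderate=0.52; AND[min(a, b)] → w = 0.27

0.27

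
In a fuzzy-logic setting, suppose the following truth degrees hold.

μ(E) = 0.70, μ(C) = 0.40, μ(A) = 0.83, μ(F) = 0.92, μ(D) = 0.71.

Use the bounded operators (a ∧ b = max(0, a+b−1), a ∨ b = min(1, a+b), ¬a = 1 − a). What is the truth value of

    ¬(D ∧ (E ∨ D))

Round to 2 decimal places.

E ∨ D = min(1, a+b) on (0.70, 0.71) = 1.00
D ∧ (E ∨ D) = max(0, a+b−1) on (0.71, 1.00) = 0.71
¬(D ∧ (E ∨ D)) = 1 − 0.71 = 0.29

0.29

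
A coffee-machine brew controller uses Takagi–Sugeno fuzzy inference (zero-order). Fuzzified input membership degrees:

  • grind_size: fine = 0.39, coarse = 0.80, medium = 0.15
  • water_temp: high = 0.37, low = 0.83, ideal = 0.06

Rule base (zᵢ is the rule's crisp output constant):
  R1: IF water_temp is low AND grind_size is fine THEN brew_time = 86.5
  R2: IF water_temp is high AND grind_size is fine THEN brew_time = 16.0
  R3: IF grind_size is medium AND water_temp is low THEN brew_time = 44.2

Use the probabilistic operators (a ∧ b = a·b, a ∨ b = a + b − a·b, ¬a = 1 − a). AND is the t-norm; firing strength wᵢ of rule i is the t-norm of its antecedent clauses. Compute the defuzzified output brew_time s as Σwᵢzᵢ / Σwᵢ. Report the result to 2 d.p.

60.44

R1 (z=86.5): low=0.83, fine=0.39; AND[a·b] → w = 0.3237
R2 (z=16.0): high=0.37, fine=0.39; AND[a·b] → w = 0.1443
R3 (z=44.2): medium=0.15, low=0.83; AND[a·b] → w = 0.1245
Weighted average = (0.3237·86.5 + 0.1443·16.0 + 0.1245·44.2) / (0.3237 + 0.1443 + 0.1245)
  = 35.8117 / 0.5925 = 60.44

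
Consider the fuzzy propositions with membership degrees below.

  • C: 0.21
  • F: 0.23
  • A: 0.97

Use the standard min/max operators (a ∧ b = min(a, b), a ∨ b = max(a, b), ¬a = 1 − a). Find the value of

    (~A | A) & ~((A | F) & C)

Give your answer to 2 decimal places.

~A = 1 − 0.97 = 0.03
~A | A = max(a, b) on (0.03, 0.97) = 0.97
A | F = max(a, b) on (0.97, 0.23) = 0.97
(A | F) & C = min(a, b) on (0.97, 0.21) = 0.21
~((A | F) & C) = 1 − 0.21 = 0.79
(~A | A) & ~((A | F) & C) = min(a, b) on (0.97, 0.79) = 0.79

0.79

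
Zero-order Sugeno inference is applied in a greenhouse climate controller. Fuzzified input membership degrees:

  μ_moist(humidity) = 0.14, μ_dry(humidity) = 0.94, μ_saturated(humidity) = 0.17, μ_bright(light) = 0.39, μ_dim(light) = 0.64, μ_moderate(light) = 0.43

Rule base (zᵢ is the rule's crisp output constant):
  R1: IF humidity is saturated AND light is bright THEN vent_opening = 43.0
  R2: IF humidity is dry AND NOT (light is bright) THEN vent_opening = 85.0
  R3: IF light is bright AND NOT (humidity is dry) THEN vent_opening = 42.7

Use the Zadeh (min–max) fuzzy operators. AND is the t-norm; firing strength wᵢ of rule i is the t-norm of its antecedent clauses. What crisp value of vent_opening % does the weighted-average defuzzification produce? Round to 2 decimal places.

R1 (z=43.0): saturated=0.17, bright=0.39; AND[min(a, b)] → w = 0.17
R2 (z=85.0): dry=0.94, ¬bright=1−0.39=0.61; AND[min(a, b)] → w = 0.61
R3 (z=42.7): bright=0.39, ¬dry=1−0.94=0.06; AND[min(a, b)] → w = 0.06
Weighted average = (0.17·43.0 + 0.61·85.0 + 0.06·42.7) / (0.17 + 0.61 + 0.06)
  = 61.7220 / 0.8400 = 73.48

73.48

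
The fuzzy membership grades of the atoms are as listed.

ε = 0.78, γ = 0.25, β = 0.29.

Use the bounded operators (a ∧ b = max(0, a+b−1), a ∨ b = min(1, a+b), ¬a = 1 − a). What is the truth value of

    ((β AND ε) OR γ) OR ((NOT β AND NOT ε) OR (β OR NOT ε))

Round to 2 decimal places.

0.83

β AND ε = max(0, a+b−1) on (0.29, 0.78) = 0.07
(β AND ε) OR γ = min(1, a+b) on (0.07, 0.25) = 0.32
NOT β = 1 − 0.29 = 0.71
NOT ε = 1 − 0.78 = 0.22
NOT β AND NOT ε = max(0, a+b−1) on (0.71, 0.22) = 0.00
NOT ε = 1 − 0.78 = 0.22
β OR NOT ε = min(1, a+b) on (0.29, 0.22) = 0.51
(NOT β AND NOT ε) OR (β OR NOT ε) = min(1, a+b) on (0.00, 0.51) = 0.51
((β AND ε) OR γ) OR ((NOT β AND NOT ε) OR (β OR NOT ε)) = min(1, a+b) on (0.32, 0.51) = 0.83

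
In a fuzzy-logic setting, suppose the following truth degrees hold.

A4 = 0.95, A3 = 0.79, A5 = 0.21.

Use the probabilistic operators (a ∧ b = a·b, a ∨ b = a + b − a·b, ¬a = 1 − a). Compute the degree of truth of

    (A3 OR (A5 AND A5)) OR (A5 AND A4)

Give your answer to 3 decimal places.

A5 AND A5 = a·b on (0.2100, 0.2100) = 0.0441
A3 OR (A5 AND A5) = a + b − a·b on (0.7900, 0.0441) = 0.7993
A5 AND A4 = a·b on (0.2100, 0.9500) = 0.1995
(A3 OR (A5 AND A5)) OR (A5 AND A4) = a + b − a·b on (0.7993, 0.1995) = 0.8393

0.839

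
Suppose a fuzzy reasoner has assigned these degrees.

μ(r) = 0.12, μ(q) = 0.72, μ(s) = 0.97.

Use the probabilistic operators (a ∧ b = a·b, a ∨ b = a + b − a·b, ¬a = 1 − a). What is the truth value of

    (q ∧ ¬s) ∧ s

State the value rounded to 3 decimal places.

0.021

¬s = 1 − 0.9700 = 0.0300
q ∧ ¬s = a·b on (0.7200, 0.0300) = 0.0216
(q ∧ ¬s) ∧ s = a·b on (0.0216, 0.9700) = 0.0210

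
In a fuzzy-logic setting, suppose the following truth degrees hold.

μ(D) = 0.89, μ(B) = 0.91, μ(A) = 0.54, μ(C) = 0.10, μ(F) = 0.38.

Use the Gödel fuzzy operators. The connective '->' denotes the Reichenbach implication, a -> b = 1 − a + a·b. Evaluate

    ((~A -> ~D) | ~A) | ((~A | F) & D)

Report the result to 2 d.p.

~A = 1 − 0.54 = 0.46
~D = 1 − 0.89 = 0.11
~A -> ~D  [Reichenbach: 1 − a + a·b] with a=0.46, b=0.11 → 0.59
~A = 1 − 0.54 = 0.46
(~A -> ~D) | ~A = max(a, b) on (0.59, 0.46) = 0.59
~A = 1 − 0.54 = 0.46
~A | F = max(a, b) on (0.46, 0.38) = 0.46
(~A | F) & D = min(a, b) on (0.46, 0.89) = 0.46
((~A -> ~D) | ~A) | ((~A | F) & D) = max(a, b) on (0.59, 0.46) = 0.59

0.59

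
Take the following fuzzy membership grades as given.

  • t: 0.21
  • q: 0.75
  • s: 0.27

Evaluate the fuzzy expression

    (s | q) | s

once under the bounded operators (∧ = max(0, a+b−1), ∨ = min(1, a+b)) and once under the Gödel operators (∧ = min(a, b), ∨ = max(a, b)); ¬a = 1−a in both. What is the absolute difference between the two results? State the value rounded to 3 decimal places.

0.250

Under bounded:
  s | q = min(1, a+b) on (0.27, 0.75) = 1.00
  (s | q) | s = min(1, a+b) on (1.00, 0.27) = 1.00
  → value = 1.0000
Under Gödel:
  s | q = max(a, b) on (0.27, 0.75) = 0.75
  (s | q) | s = max(a, b) on (0.75, 0.27) = 0.75
  → value = 0.7500
|1.0000 − 0.7500| = 0.250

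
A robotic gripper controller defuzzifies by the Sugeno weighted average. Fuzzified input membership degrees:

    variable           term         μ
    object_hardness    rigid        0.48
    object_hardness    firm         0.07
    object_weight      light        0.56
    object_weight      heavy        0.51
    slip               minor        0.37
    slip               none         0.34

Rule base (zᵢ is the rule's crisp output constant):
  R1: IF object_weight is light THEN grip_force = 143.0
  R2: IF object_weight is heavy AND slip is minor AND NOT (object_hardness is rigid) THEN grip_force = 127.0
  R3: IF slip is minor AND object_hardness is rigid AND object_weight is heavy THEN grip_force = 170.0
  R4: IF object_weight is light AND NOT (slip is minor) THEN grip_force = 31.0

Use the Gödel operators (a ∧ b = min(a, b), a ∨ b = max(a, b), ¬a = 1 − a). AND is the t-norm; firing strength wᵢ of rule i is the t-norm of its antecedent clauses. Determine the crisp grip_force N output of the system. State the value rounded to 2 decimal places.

R1 (z=143.0): light=0.56 → w = 0.56
R2 (z=127.0): heavy=0.51, minor=0.37, ¬rigid=1−0.48=0.52; AND[min(a, b)] → w = 0.37
R3 (z=170.0): minor=0.37, rigid=0.48, heavy=0.51; AND[min(a, b)] → w = 0.37
R4 (z=31.0): light=0.56, ¬minor=1−0.37=0.63; AND[min(a, b)] → w = 0.56
Weighted average = (0.56·143.0 + 0.37·127.0 + 0.37·170.0 + 0.56·31.0) / (0.56 + 0.37 + 0.37 + 0.56)
  = 207.3300 / 1.8600 = 111.47

111.47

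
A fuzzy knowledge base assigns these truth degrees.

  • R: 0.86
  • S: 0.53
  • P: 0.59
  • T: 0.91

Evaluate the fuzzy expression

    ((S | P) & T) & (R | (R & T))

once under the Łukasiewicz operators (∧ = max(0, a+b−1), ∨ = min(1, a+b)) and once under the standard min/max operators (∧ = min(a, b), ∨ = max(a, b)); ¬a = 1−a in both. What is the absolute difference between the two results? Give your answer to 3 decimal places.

0.320

Under Łukasiewicz:
  S | P = min(1, a+b) on (0.53, 0.59) = 1.00
  (S | P) & T = max(0, a+b−1) on (1.00, 0.91) = 0.91
  R & T = max(0, a+b−1) on (0.86, 0.91) = 0.77
  R | (R & T) = min(1, a+b) on (0.86, 0.77) = 1.00
  ((S | P) & T) & (R | (R & T)) = max(0, a+b−1) on (0.91, 1.00) = 0.91
  → value = 0.9100
Under standard min/max:
  S | P = max(a, b) on (0.53, 0.59) = 0.59
  (S | P) & T = min(a, b) on (0.59, 0.91) = 0.59
  R & T = min(a, b) on (0.86, 0.91) = 0.86
  R | (R & T) = max(a, b) on (0.86, 0.86) = 0.86
  ((S | P) & T) & (R | (R & T)) = min(a, b) on (0.59, 0.86) = 0.59
  → value = 0.5900
|0.9100 − 0.5900| = 0.320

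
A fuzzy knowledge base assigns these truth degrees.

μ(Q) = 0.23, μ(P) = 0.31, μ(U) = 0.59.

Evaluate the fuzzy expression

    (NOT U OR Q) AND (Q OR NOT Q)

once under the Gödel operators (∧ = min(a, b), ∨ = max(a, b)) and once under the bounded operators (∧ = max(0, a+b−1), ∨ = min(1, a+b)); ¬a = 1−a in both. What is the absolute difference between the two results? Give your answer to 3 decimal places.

0.230

Under Gödel:
  NOT U = 1 − 0.59 = 0.41
  NOT U OR Q = max(a, b) on (0.41, 0.23) = 0.41
  NOT Q = 1 − 0.23 = 0.77
  Q OR NOT Q = max(a, b) on (0.23, 0.77) = 0.77
  (NOT U OR Q) AND (Q OR NOT Q) = min(a, b) on (0.41, 0.77) = 0.41
  → value = 0.4100
Under bounded:
  NOT U = 1 − 0.59 = 0.41
  NOT U OR Q = min(1, a+b) on (0.41, 0.23) = 0.64
  NOT Q = 1 − 0.23 = 0.77
  Q OR NOT Q = min(1, a+b) on (0.23, 0.77) = 1.00
  (NOT U OR Q) AND (Q OR NOT Q) = max(0, a+b−1) on (0.64, 1.00) = 0.64
  → value = 0.6400
|0.4100 − 0.6400| = 0.230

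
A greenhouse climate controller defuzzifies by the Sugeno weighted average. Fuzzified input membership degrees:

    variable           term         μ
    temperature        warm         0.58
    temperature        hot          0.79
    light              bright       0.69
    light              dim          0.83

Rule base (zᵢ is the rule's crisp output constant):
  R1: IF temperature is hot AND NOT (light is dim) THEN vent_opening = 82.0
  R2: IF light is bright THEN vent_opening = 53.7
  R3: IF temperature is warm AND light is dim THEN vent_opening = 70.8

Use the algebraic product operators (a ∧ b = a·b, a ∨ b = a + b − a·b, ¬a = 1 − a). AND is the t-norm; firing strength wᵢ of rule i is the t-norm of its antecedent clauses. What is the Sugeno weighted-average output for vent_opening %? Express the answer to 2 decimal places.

62.92

R1 (z=82.0): hot=0.79, ¬dim=1−0.83=0.17; AND[a·b] → w = 0.1343
R2 (z=53.7): bright=0.69 → w = 0.6900
R3 (z=70.8): warm=0.58, dim=0.83; AND[a·b] → w = 0.4814
Weighted average = (0.1343·82.0 + 0.6900·53.7 + 0.4814·70.8) / (0.1343 + 0.6900 + 0.4814)
  = 82.1487 / 1.3057 = 62.92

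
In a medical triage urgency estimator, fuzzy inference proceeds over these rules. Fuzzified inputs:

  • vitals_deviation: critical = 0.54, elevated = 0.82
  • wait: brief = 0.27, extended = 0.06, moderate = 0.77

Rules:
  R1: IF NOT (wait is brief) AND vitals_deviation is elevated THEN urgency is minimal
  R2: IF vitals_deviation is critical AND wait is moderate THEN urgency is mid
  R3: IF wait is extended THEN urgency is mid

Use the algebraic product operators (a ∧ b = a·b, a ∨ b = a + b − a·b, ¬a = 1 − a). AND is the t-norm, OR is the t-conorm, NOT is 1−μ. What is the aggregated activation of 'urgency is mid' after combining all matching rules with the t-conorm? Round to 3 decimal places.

0.451

R1: ¬brief=1−0.27=0.73, elevated=0.82; AND[a·b] → w = 0.5986
R2: critical=0.54, moderate=0.77; AND[a·b] → w = 0.4158
R3: extended=0.06 → w = 0.0600
Rules with consequent 'mid': {R2, R3} → strengths 0.4158, 0.0600
Aggregate via t-conorm [a + b − a·b]: 0.4509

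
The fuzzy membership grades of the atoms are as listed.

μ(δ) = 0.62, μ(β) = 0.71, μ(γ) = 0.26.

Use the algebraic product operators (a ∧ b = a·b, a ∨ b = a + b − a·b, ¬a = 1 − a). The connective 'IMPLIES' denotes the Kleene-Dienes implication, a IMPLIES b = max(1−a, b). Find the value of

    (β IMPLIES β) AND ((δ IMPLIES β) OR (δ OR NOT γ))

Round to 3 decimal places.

0.690

β IMPLIES β  [Kleene-Dienes: max(1−a, b)] with a=0.7100, b=0.7100 → 0.7100
δ IMPLIES β  [Kleene-Dienes: max(1−a, b)] with a=0.6200, b=0.7100 → 0.7100
NOT γ = 1 − 0.2600 = 0.7400
δ OR NOT γ = a + b − a·b on (0.6200, 0.7400) = 0.9012
(δ IMPLIES β) OR (δ OR NOT γ) = a + b − a·b on (0.7100, 0.9012) = 0.9713
(β IMPLIES β) AND ((δ IMPLIES β) OR (δ OR NOT γ)) = a·b on (0.7100, 0.9713) = 0.6897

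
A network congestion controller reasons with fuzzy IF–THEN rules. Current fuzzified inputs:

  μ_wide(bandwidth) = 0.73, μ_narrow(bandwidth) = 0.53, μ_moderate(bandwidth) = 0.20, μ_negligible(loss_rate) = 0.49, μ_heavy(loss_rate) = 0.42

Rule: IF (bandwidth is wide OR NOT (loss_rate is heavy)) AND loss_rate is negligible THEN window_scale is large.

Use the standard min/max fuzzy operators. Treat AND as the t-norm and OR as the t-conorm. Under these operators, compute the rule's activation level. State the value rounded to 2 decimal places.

firing strength: (wide=0.73 OR ¬heavy=1−0.42=0.58) = 0.73; AND[min(a, b)] with negligible=0.49 → w = 0.49

0.49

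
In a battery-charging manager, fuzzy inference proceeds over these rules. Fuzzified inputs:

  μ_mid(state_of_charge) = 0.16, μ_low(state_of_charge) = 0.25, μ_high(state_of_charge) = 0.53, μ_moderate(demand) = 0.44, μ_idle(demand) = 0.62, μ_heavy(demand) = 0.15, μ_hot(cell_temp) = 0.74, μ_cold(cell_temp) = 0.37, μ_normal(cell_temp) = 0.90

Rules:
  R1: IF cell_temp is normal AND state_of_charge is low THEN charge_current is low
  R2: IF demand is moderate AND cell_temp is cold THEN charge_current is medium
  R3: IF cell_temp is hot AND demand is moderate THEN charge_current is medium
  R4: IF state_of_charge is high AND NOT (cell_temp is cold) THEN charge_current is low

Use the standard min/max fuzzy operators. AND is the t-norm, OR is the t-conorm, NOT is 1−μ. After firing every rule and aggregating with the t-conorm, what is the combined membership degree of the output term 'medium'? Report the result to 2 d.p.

0.44

R1: normal=0.90, low=0.25; AND[min(a, b)] → w = 0.25
R2: moderate=0.44, cold=0.37; AND[min(a, b)] → w = 0.37
R3: hot=0.74, moderate=0.44; AND[min(a, b)] → w = 0.44
R4: high=0.53, ¬cold=1−0.37=0.63; AND[min(a, b)] → w = 0.53
Rules with consequent 'medium': {R2, R3} → strengths 0.37, 0.44
Aggregate via t-conorm [max(a, b)]: 0.44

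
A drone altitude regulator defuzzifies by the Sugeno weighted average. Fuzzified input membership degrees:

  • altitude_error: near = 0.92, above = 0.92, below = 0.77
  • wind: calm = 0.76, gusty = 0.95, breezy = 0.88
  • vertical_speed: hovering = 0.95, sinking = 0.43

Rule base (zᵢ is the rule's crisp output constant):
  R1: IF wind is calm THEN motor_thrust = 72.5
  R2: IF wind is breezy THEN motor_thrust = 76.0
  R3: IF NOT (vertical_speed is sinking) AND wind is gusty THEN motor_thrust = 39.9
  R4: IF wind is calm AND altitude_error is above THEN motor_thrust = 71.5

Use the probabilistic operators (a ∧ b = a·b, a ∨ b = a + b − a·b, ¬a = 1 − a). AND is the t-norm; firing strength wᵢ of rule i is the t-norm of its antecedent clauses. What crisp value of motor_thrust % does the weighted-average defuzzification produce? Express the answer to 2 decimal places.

R1 (z=72.5): calm=0.76 → w = 0.7600
R2 (z=76.0): breezy=0.88 → w = 0.8800
R3 (z=39.9): ¬sinking=1−0.43=0.57, gusty=0.95; AND[a·b] → w = 0.5415
R4 (z=71.5): calm=0.76, above=0.92; AND[a·b] → w = 0.6992
Weighted average = (0.7600·72.5 + 0.8800·76.0 + 0.5415·39.9 + 0.6992·71.5) / (0.7600 + 0.8800 + 0.5415 + 0.6992)
  = 193.5787 / 2.8807 = 67.20

67.20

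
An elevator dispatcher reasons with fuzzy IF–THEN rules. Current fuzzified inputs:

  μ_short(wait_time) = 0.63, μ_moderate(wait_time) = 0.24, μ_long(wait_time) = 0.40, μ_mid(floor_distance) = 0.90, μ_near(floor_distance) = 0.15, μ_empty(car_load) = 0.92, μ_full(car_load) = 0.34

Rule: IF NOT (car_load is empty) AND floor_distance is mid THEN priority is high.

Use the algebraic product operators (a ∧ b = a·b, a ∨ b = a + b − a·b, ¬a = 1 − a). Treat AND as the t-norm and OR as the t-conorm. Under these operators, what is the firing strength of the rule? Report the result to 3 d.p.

firing strength: ¬empty=1−0.92=0.08, mid=0.90; AND[a·b] → w = 0.0720

0.072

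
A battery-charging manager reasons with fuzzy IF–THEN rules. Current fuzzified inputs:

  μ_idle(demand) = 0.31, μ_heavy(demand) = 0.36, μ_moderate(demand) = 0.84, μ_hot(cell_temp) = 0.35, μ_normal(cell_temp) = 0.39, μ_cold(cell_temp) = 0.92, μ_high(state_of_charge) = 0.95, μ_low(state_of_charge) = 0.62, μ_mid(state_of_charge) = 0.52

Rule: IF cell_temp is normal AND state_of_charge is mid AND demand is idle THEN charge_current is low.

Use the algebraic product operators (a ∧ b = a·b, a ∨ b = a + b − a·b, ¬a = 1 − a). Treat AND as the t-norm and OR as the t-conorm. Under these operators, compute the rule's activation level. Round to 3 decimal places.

0.063

firing strength: normal=0.39, mid=0.52, idle=0.31; AND[a·b] → w = 0.0629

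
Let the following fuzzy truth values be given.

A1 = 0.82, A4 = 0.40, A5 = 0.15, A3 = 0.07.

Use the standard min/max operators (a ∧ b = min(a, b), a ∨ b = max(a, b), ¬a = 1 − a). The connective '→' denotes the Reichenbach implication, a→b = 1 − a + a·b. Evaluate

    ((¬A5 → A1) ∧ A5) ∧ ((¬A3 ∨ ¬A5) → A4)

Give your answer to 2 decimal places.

0.15

¬A5 = 1 − 0.15 = 0.85
¬A5 → A1  [Reichenbach: 1 − a + a·b] with a=0.85, b=0.82 → 0.85
(¬A5 → A1) ∧ A5 = min(a, b) on (0.85, 0.15) = 0.15
¬A3 = 1 − 0.07 = 0.93
¬A5 = 1 − 0.15 = 0.85
¬A3 ∨ ¬A5 = max(a, b) on (0.93, 0.85) = 0.93
(¬A3 ∨ ¬A5) → A4  [Reichenbach: 1 − a + a·b] with a=0.93, b=0.40 → 0.44
((¬A5 → A1) ∧ A5) ∧ ((¬A3 ∨ ¬A5) → A4) = min(a, b) on (0.15, 0.44) = 0.15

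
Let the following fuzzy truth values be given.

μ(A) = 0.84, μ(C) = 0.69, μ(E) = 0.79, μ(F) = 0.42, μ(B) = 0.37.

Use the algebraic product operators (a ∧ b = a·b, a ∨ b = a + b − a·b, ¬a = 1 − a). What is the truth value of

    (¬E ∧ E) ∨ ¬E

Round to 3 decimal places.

0.341

¬E = 1 − 0.7900 = 0.2100
¬E ∧ E = a·b on (0.2100, 0.7900) = 0.1659
¬E = 1 − 0.7900 = 0.2100
(¬E ∧ E) ∨ ¬E = a + b − a·b on (0.1659, 0.2100) = 0.3411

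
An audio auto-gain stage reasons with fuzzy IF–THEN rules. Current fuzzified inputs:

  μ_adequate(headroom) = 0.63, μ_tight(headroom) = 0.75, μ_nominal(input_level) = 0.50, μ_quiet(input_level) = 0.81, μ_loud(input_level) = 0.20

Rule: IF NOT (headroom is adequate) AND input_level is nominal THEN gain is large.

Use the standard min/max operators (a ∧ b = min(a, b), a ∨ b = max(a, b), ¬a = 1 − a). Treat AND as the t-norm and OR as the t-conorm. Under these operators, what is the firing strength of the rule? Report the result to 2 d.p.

firing strength: ¬adequate=1−0.63=0.37, nominal=0.50; AND[min(a, b)] → w = 0.37

0.37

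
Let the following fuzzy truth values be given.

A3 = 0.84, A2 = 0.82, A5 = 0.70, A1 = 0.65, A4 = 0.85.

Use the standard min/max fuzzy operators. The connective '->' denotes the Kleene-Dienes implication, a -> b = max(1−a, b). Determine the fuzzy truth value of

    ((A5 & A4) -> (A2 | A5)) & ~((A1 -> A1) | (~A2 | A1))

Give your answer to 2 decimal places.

A5 & A4 = min(a, b) on (0.70, 0.85) = 0.70
A2 | A5 = max(a, b) on (0.82, 0.70) = 0.82
(A5 & A4) -> (A2 | A5)  [Kleene-Dienes: max(1−a, b)] with a=0.70, b=0.82 → 0.82
A1 -> A1  [Kleene-Dienes: max(1−a, b)] with a=0.65, b=0.65 → 0.65
~A2 = 1 − 0.82 = 0.18
~A2 | A1 = max(a, b) on (0.18, 0.65) = 0.65
(A1 -> A1) | (~A2 | A1) = max(a, b) on (0.65, 0.65) = 0.65
~((A1 -> A1) | (~A2 | A1)) = 1 − 0.65 = 0.35
((A5 & A4) -> (A2 | A5)) & ~((A1 -> A1) | (~A2 | A1)) = min(a, b) on (0.82, 0.35) = 0.35

0.35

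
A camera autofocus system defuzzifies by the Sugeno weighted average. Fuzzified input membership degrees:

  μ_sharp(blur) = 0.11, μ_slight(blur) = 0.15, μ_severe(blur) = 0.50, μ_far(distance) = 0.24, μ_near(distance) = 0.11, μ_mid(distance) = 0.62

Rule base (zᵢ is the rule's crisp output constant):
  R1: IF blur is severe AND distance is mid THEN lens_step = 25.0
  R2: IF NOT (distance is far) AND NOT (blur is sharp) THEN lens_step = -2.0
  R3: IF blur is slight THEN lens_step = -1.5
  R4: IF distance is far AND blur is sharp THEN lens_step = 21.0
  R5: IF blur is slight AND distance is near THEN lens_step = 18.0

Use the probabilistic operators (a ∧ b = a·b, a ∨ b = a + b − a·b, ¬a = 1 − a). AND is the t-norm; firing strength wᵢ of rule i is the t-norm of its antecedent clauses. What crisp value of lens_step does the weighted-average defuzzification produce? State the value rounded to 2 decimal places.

5.96

R1 (z=25.0): severe=0.50, mid=0.62; AND[a·b] → w = 0.3100
R2 (z=-2.0): ¬far=1−0.24=0.76, ¬sharp=1−0.11=0.89; AND[a·b] → w = 0.6764
R3 (z=-1.5): slight=0.15 → w = 0.1500
R4 (z=21.0): far=0.24, sharp=0.11; AND[a·b] → w = 0.0264
R5 (z=18.0): slight=0.15, near=0.11; AND[a·b] → w = 0.0165
Weighted average = (0.3100·25.0 + 0.6764·-2.0 + 0.1500·-1.5 + 0.0264·21.0 + 0.0165·18.0) / (0.3100 + 0.6764 + 0.1500 + 0.0264 + 0.0165)
  = 7.0236 / 1.1793 = 5.96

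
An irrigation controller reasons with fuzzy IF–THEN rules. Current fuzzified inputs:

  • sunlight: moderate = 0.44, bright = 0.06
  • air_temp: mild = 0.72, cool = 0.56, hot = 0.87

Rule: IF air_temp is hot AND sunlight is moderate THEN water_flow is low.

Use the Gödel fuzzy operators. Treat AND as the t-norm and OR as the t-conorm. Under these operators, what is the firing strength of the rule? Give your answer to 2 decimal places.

firing strength: hot=0.87, moderate=0.44; AND[min(a, b)] → w = 0.44

0.44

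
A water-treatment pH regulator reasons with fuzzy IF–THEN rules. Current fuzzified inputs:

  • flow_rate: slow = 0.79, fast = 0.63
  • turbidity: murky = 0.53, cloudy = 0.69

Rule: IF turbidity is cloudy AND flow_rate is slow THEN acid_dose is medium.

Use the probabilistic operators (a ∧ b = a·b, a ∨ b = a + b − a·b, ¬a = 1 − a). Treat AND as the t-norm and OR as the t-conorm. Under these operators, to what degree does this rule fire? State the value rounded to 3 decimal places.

firing strength: cloudy=0.69, slow=0.79; AND[a·b] → w = 0.5451

0.545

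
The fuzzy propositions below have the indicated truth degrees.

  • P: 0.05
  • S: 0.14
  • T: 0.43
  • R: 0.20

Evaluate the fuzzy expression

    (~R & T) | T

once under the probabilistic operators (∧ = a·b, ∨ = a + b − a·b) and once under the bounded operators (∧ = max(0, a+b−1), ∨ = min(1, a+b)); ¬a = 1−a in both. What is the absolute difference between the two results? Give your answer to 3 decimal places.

0.034

Under probabilistic:
  ~R = 1 − 0.2000 = 0.8000
  ~R & T = a·b on (0.8000, 0.4300) = 0.3440
  (~R & T) | T = a + b − a·b on (0.3440, 0.4300) = 0.6261
  → value = 0.6261
Under bounded:
  ~R = 1 − 0.20 = 0.80
  ~R & T = max(0, a+b−1) on (0.80, 0.43) = 0.23
  (~R & T) | T = min(1, a+b) on (0.23, 0.43) = 0.66
  → value = 0.6600
|0.6261 − 0.6600| = 0.034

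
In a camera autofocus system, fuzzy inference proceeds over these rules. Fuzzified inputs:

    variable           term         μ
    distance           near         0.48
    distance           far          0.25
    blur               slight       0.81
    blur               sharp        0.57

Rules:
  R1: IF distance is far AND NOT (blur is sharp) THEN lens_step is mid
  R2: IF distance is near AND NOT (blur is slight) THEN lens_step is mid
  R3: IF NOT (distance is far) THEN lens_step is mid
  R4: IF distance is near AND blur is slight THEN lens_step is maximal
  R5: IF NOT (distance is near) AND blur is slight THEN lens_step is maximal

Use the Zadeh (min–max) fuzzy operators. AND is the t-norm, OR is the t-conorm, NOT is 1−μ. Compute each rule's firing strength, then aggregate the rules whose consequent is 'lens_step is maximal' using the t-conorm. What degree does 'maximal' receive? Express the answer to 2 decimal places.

0.52

R1: far=0.25, ¬sharp=1−0.57=0.43; AND[min(a, b)] → w = 0.25
R2: near=0.48, ¬slight=1−0.81=0.19; AND[min(a, b)] → w = 0.19
R3: ¬far=1−0.25=0.75 → w = 0.75
R4: near=0.48, slight=0.81; AND[min(a, b)] → w = 0.48
R5: ¬near=1−0.48=0.52, slight=0.81; AND[min(a, b)] → w = 0.52
Rules with consequent 'maximal': {R4, R5} → strengths 0.48, 0.52
Aggregate via t-conorm [max(a, b)]: 0.52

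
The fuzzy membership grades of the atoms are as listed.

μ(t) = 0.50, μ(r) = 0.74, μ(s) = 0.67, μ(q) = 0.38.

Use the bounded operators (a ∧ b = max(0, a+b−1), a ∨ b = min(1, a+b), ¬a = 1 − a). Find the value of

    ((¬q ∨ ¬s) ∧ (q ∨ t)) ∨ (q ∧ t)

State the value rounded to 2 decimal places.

0.83

¬q = 1 − 0.38 = 0.62
¬s = 1 − 0.67 = 0.33
¬q ∨ ¬s = min(1, a+b) on (0.62, 0.33) = 0.95
q ∨ t = min(1, a+b) on (0.38, 0.50) = 0.88
(¬q ∨ ¬s) ∧ (q ∨ t) = max(0, a+b−1) on (0.95, 0.88) = 0.83
q ∧ t = max(0, a+b−1) on (0.38, 0.50) = 0.00
((¬q ∨ ¬s) ∧ (q ∨ t)) ∨ (q ∧ t) = min(1, a+b) on (0.83, 0.00) = 0.83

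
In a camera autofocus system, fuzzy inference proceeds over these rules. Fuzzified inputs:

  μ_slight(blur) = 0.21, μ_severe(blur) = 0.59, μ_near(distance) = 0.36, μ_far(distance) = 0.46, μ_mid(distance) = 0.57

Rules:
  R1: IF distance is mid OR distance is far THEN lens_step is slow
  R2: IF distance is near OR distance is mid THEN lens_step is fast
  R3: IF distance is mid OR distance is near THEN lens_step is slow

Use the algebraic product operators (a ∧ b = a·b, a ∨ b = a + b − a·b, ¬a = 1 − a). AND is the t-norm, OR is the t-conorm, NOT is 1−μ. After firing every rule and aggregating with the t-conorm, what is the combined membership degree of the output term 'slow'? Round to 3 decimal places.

R1: mid=0.57, far=0.46; OR[a + b − a·b] → w = 0.7678
R2: near=0.36, mid=0.57; OR[a + b − a·b] → w = 0.7248
R3: mid=0.57, near=0.36; OR[a + b − a·b] → w = 0.7248
Rules with consequent 'slow': {R1, R3} → strengths 0.7678, 0.7248
Aggregate via t-conorm [a + b − a·b]: 0.9361

0.936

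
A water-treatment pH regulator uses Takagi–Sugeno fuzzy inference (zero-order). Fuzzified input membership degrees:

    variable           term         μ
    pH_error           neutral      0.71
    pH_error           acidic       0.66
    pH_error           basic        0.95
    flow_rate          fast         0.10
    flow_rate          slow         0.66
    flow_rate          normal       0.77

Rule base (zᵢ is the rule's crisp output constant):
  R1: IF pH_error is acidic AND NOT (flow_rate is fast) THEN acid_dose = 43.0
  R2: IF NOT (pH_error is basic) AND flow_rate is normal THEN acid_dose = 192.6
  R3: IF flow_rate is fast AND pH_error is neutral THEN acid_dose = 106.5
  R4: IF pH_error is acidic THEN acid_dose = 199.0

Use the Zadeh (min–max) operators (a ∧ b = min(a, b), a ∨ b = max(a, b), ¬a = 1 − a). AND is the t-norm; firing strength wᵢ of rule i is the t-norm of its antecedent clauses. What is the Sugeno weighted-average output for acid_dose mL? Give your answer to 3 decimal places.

122.449

R1 (z=43.0): acidic=0.66, ¬fast=1−0.10=0.90; AND[min(a, b)] → w = 0.66
R2 (z=192.6): ¬basic=1−0.95=0.05, normal=0.77; AND[min(a, b)] → w = 0.05
R3 (z=106.5): fast=0.10, neutral=0.71; AND[min(a, b)] → w = 0.10
R4 (z=199.0): acidic=0.66 → w = 0.66
Weighted average = (0.66·43.0 + 0.05·192.6 + 0.10·106.5 + 0.66·199.0) / (0.66 + 0.05 + 0.10 + 0.66)
  = 180.0000 / 1.4700 = 122.449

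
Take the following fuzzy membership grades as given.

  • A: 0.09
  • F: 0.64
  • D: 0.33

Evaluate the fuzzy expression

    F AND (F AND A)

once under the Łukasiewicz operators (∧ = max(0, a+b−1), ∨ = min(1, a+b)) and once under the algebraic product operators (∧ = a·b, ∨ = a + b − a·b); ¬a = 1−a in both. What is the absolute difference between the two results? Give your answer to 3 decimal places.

0.037

Under Łukasiewicz:
  F AND A = max(0, a+b−1) on (0.64, 0.09) = 0.00
  F AND (F AND A) = max(0, a+b−1) on (0.64, 0.00) = 0.00
  → value = 0.0000
Under algebraic product:
  F AND A = a·b on (0.6400, 0.0900) = 0.0576
  F AND (F AND A) = a·b on (0.6400, 0.0576) = 0.0369
  → value = 0.0369
|0.0000 − 0.0369| = 0.037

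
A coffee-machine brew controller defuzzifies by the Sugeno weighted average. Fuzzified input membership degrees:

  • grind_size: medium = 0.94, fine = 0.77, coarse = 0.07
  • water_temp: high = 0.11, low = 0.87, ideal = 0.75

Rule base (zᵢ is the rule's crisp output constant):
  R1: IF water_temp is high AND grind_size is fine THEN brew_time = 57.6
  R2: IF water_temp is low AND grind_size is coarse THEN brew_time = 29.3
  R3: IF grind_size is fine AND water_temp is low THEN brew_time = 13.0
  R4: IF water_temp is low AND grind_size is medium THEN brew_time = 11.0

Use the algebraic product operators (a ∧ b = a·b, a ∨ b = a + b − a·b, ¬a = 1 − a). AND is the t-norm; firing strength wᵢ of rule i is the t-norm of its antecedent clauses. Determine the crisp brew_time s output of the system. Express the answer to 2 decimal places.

14.92

R1 (z=57.6): high=0.11, fine=0.77; AND[a·b] → w = 0.0847
R2 (z=29.3): low=0.87, coarse=0.07; AND[a·b] → w = 0.0609
R3 (z=13.0): fine=0.77, low=0.87; AND[a·b] → w = 0.6699
R4 (z=11.0): low=0.87, medium=0.94; AND[a·b] → w = 0.8178
Weighted average = (0.0847·57.6 + 0.0609·29.3 + 0.6699·13.0 + 0.8178·11.0) / (0.0847 + 0.0609 + 0.6699 + 0.8178)
  = 24.3676 / 1.6333 = 14.92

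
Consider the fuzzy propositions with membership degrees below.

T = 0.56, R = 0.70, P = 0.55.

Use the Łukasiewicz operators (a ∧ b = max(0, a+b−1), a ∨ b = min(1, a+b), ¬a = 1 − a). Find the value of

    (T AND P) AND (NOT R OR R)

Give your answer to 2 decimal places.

0.11

T AND P = max(0, a+b−1) on (0.56, 0.55) = 0.11
NOT R = 1 − 0.70 = 0.30
NOT R OR R = min(1, a+b) on (0.30, 0.70) = 1.00
(T AND P) AND (NOT R OR R) = max(0, a+b−1) on (0.11, 1.00) = 0.11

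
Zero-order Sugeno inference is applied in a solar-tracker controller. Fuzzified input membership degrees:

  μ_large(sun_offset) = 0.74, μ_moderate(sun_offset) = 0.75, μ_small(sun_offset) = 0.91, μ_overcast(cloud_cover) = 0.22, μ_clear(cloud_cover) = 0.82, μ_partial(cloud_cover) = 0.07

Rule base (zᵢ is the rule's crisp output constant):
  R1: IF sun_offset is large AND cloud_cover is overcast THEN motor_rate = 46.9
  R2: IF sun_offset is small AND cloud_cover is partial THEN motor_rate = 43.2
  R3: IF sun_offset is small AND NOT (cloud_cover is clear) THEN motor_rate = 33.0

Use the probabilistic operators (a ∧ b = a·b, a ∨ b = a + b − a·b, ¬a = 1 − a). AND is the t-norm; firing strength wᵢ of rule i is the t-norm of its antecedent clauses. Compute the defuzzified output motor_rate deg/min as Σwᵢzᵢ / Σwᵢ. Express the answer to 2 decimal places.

R1 (z=46.9): large=0.74, overcast=0.22; AND[a·b] → w = 0.1628
R2 (z=43.2): small=0.91, partial=0.07; AND[a·b] → w = 0.0637
R3 (z=33.0): small=0.91, ¬clear=1−0.82=0.18; AND[a·b] → w = 0.1638
Weighted average = (0.1628·46.9 + 0.0637·43.2 + 0.1638·33.0) / (0.1628 + 0.0637 + 0.1638)
  = 15.7926 / 0.3903 = 40.46

40.46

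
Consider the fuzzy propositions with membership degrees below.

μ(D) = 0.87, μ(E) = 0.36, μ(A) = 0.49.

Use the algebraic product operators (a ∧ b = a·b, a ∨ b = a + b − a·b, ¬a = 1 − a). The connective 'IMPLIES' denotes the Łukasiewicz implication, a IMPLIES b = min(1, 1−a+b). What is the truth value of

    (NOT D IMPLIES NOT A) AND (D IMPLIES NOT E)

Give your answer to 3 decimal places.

0.770

NOT D = 1 − 0.8700 = 0.1300
NOT A = 1 − 0.4900 = 0.5100
NOT D IMPLIES NOT A  [Łukasiewicz: min(1, 1−a+b)] with a=0.1300, b=0.5100 → 1.0000
NOT E = 1 − 0.3600 = 0.6400
D IMPLIES NOT E  [Łukasiewicz: min(1, 1−a+b)] with a=0.8700, b=0.6400 → 0.7700
(NOT D IMPLIES NOT A) AND (D IMPLIES NOT E) = a·b on (1.0000, 0.7700) = 0.7700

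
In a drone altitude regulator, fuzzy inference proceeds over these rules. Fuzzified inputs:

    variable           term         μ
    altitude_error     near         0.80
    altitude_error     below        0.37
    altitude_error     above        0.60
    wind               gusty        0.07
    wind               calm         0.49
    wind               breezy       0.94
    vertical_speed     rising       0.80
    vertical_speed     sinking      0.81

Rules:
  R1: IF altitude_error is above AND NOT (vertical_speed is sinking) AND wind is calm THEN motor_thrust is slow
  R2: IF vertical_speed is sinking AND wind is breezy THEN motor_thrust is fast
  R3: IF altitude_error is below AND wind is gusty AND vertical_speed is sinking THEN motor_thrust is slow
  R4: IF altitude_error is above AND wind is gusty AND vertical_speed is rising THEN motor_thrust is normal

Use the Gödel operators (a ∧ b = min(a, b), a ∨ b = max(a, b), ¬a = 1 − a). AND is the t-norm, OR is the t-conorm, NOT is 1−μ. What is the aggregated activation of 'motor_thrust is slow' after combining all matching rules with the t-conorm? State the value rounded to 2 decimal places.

R1: above=0.60, ¬sinking=1−0.81=0.19, calm=0.49; AND[min(a, b)] → w = 0.19
R2: sinking=0.81, breezy=0.94; AND[min(a, b)] → w = 0.81
R3: below=0.37, gusty=0.07, sinking=0.81; AND[min(a, b)] → w = 0.07
R4: above=0.60, gusty=0.07, rising=0.80; AND[min(a, b)] → w = 0.07
Rules with consequent 'slow': {R1, R3} → strengths 0.19, 0.07
Aggregate via t-conorm [max(a, b)]: 0.19

0.19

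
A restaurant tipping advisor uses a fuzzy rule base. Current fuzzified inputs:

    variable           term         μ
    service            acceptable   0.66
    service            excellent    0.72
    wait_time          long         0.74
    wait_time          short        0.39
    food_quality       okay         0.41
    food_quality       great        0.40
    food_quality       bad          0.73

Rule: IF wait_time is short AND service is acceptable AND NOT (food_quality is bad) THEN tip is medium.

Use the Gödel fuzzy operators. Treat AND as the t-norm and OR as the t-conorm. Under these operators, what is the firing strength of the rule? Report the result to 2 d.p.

0.27

firing strength: short=0.39, acceptable=0.66, ¬bad=1−0.73=0.27; AND[min(a, b)] → w = 0.27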